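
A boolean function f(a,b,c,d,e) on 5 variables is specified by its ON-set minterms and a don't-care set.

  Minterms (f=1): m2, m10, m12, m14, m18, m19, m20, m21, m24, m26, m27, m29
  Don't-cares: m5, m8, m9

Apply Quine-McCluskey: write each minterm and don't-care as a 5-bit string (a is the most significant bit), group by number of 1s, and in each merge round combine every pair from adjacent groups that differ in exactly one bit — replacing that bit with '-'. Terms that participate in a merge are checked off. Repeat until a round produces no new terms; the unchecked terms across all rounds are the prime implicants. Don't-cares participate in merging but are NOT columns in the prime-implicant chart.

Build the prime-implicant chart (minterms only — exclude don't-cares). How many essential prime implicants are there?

6

[col 0] 00010*, 00101*, 01000*, 01001*, 01010*, 01100*, 01110*, 10010*, 10011*, 10100*, 10101*, 11000*, 11010*, 11011*, 11101*
[col 1] -0010*, -0101, -1000*, -1010*, 0-010*, 01-00*, 01-10*, 010-0*, 0100-, 011-0*, 1-010*, 1-011*, 1-101, 1001-*, 1010-, 110-0*, 1101-*
[col 2] --010, -10-0, 01--0, 1-01-
Prime implicants: --010, -0101, -10-0, 01--0, 0100-, 1-01-, 1-101, 1010-
PI chart (minterm → PIs covering it):
  2 | --010  (sole → essential)
  10 | --010,-10-0,01--0
  12 | 01--0  (sole → essential)
  14 | 01--0  (sole → essential)
  18 | --010,1-01-
  19 | 1-01-  (sole → essential)
  20 | 1010-  (sole → essential)
  21 | -0101,1-101,1010-
  24 | -10-0  (sole → essential)
  26 | --010,-10-0,1-01-
  27 | 1-01-  (sole → essential)
  29 | 1-101  (sole → essential)
Essential prime implicants: --010, -10-0, 01--0, 1-01-, 1-101, 1010-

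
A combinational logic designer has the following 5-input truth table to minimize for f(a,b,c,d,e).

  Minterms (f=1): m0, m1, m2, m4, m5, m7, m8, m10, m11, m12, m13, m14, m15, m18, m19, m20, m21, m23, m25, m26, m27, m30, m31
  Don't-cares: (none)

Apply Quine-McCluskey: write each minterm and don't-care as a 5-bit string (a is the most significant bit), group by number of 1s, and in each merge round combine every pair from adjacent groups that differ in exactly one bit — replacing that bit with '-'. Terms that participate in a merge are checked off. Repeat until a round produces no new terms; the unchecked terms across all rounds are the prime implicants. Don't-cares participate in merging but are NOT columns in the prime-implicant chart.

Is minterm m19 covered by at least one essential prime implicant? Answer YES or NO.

NO

Round 0: 00000✓ 00001✓ 00010✓ 00100✓ 00101✓ 00111✓ 01000✓ 01010✓ 01011✓ 01100✓ 01101✓ 01110✓ 01111✓ 10010✓ 10011✓ 10100✓ 10101✓ 10111✓ 11001✓ 11010✓ 11011✓ 11110✓ 11111✓
Round 1: -0010✓ -0100✓ -0101✓ -0111✓ -1010✓ -1011✓ -1110✓ -1111✓ 0-000✓ 0-010✓ 0-100✓ 0-101✓ 0-111✓ 00-00✓ 00-01✓ 000-0✓ 0000-✓ 001-1✓ 0010-✓ 01-00✓ 01-10✓ 01-11✓ 010-0✓ 0101-✓ 011-0✓ 011-1✓ 0110-✓ 0111-✓ 1-010✓ 1-011✓ 1-111✓ 10-11✓ 1001-✓ 101-1✓ 1010-✓ 11-10✓ 11-11✓ 110-1 1101-✓ 1111-✓
Round 2: --010 --111 -01-1 -010- -1-10✓ -1-11✓ -101-✓ -111-✓ 0--00 0-0-0 0-1-1 0-10- 00-0- 01--0 01-1-✓ 011-- 1--11 1-01- 11-1-✓
Round 3: -1-1-
PIs = {--010, --111, -01-1, -010-, -1-1-, 0--00, 0-0-0, 0-1-1, 0-10-, 00-0-, 01--0, 011--, 1--11, 1-01-, 110-1}
Coverage chart:
  m0: 0--00,0-0-0,00-0-
  m1: 00-0- ←essential
  m2: --010,0-0-0
  m4: -010-,0--00,0-10-,00-0-
  m5: -01-1,-010-,0-1-1,0-10-,00-0-
  m7: --111,-01-1,0-1-1
  m8: 0--00,0-0-0,01--0
  m10: --010,-1-1-,0-0-0,01--0
  m11: -1-1- ←essential
  m12: 0--00,0-10-,01--0,011--
  m13: 0-1-1,0-10-,011--
  m14: -1-1-,01--0,011--
  m15: --111,-1-1-,0-1-1,011--
  m18: --010,1-01-
  m19: 1--11,1-01-
  m20: -010- ←essential
  m21: -01-1,-010-
  m23: --111,-01-1,1--11
  m25: 110-1 ←essential
  m26: --010,-1-1-,1-01-
  m27: -1-1-,1--11,1-01-,110-1
  m30: -1-1- ←essential
  m31: --111,-1-1-,1--11
Essential: -010-, -1-1-, 00-0-, 110-1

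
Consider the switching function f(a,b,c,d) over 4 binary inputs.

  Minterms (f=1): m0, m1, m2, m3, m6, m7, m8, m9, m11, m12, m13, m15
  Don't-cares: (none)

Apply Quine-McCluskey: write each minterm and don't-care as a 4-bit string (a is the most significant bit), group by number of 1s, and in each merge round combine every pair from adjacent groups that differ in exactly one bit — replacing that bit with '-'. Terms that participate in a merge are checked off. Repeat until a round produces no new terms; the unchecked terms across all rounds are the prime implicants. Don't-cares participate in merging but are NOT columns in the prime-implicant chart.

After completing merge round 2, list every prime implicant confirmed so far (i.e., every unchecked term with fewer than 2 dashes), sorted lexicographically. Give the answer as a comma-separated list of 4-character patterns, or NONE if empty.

size-2^0 implicants → 0000(✓)  0001(✓)  0010(✓)  0011(✓)  0110(✓)  0111(✓)  1000(✓)  1001(✓)  1011(✓)  1100(✓)  1101(✓)  1111(✓)
size-2^1 implicants → -000(✓)  -001(✓)  -011(✓)  -111(✓)  0-10(✓)  0-11(✓)  00-0(✓)  00-1(✓)  000-(✓)  001-(✓)  011-(✓)  1-00(✓)  1-01(✓)  1-11(✓)  10-1(✓)  100-(✓)  11-1(✓)  110-(✓)
size-2^2 implicants → --11  -0-1  -00-  0-1-  00--  1--1  1-0-
Unchecked terms (primes): --11, -0-1, -00-, 0-1-, 00--, 1--1, 1-0-

NONE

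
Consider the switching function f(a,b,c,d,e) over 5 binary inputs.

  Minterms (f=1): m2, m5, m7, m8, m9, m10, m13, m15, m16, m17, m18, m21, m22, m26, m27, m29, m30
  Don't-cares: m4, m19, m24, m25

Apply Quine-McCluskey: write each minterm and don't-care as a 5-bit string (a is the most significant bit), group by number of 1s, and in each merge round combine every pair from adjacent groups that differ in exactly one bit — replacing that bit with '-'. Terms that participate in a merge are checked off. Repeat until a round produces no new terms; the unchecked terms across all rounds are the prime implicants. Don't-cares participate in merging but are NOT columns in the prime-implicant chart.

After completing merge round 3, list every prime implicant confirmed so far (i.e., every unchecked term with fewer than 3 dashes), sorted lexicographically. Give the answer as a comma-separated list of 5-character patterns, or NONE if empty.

Round 0: 00010✓ 00100✓ 00101✓ 00111✓ 01000✓ 01001✓ 01010✓ 01101✓ 01111✓ 10000✓ 10001✓ 10010✓ 10011✓ 10101✓ 10110✓ 11000✓ 11001✓ 11010✓ 11011✓ 11101✓ 11110✓
Round 1: -0010✓ -0101✓ -1000✓ -1001✓ -1010✓ -1101✓ 0-010✓ 0-101✓ 0-111✓ 001-1✓ 0010- 01-01✓ 010-0✓ 0100-✓ 011-1✓ 1-000✓ 1-001✓ 1-010✓ 1-011✓ 1-101✓ 1-110✓ 10-01✓ 10-10✓ 100-0✓ 100-1✓ 1000-✓ 1001-✓ 11-01✓ 11-10✓ 110-0✓ 110-1✓ 1100-✓ 1101-✓
Round 2: --010 --101 -1-01 -10-0 -100- 0-1-1 1--01 1--10 1-0-0✓ 1-0-1✓ 1-00-✓ 1-01-✓ 100--✓ 110--✓
Round 3: 1-0--
PIs = {--010, --101, -1-01, -10-0, -100-, 0-1-1, 0010-, 1--01, 1--10, 1-0--}

--010, --101, -1-01, -10-0, -100-, 0-1-1, 0010-, 1--01, 1--10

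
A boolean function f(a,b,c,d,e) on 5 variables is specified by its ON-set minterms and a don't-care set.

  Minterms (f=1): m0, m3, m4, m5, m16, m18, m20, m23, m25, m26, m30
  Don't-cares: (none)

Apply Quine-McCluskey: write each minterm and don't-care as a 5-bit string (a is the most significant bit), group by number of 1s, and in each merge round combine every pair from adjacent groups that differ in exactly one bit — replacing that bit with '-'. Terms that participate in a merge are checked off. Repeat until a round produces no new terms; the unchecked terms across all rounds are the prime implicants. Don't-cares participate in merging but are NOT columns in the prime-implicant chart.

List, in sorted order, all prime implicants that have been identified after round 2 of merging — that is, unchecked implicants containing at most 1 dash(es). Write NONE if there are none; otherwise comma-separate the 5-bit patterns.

00011, 0010-, 1-010, 100-0, 10111, 11-10, 11001

size-2^0 implicants → 00000(✓)  00011  00100(✓)  00101(✓)  10000(✓)  10010(✓)  10100(✓)  10111  11001  11010(✓)  11110(✓)
size-2^1 implicants → -0000(✓)  -0100(✓)  00-00(✓)  0010-  1-010  10-00(✓)  100-0  11-10
size-2^2 implicants → -0-00
Unchecked terms (primes): -0-00, 00011, 0010-, 1-010, 100-0, 10111, 11-10, 11001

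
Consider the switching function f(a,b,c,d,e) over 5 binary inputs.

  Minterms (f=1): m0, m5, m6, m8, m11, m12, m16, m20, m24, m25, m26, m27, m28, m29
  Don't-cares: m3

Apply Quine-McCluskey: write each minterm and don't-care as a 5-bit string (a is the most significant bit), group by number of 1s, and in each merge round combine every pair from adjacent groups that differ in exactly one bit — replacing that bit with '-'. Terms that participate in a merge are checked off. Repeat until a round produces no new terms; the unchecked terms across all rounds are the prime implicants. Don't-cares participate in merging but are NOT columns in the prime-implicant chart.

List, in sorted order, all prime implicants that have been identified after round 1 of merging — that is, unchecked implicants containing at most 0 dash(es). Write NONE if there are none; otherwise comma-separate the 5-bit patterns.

Round 0: 00000✓ 00011✓ 00101 00110 01000✓ 01011✓ 01100✓ 10000✓ 10100✓ 11000✓ 11001✓ 11010✓ 11011✓ 11100✓ 11101✓
Round 1: -0000✓ -1000✓ -1011 -1100✓ 0-000✓ 0-011 01-00✓ 1-000✓ 1-100✓ 10-00✓ 11-00✓ 11-01✓ 110-0✓ 110-1✓ 1100-✓ 1101-✓ 1110-✓
Round 2: --000 -1-00 1--00 11-0- 110--
PIs = {--000, -1-00, -1011, 0-011, 00101, 00110, 1--00, 11-0-, 110--}

00101, 00110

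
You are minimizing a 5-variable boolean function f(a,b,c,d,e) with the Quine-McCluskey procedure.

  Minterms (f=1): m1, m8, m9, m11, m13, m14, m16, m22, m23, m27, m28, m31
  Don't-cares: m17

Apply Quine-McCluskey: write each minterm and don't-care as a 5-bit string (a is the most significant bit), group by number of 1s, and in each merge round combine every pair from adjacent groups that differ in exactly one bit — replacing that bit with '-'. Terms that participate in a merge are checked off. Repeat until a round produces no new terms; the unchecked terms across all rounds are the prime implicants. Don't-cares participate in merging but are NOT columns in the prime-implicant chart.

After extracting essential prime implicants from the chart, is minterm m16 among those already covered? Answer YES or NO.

YES

size-2^0 implicants → 00001(✓)  01000(✓)  01001(✓)  01011(✓)  01101(✓)  01110  10000(✓)  10001(✓)  10110(✓)  10111(✓)  11011(✓)  11100  11111(✓)
size-2^1 implicants → -0001  -1011  0-001  01-01  010-1  0100-  1-111  1000-  1011-  11-11
Unchecked terms (primes): -0001, -1011, 0-001, 01-01, 010-1, 0100-, 01110, 1-111, 1000-, 1011-, 11-11, 11100
Minterm coverage:
  m1 ⊆ -0001,0-001
  m8 ⊆ 0100- [E]
  m9 ⊆ 0-001,01-01,010-1,0100-
  m11 ⊆ -1011,010-1
  m13 ⊆ 01-01 [E]
  m14 ⊆ 01110 [E]
  m16 ⊆ 1000- [E]
  m22 ⊆ 1011- [E]
  m23 ⊆ 1-111,1011-
  m27 ⊆ -1011,11-11
  m28 ⊆ 11100 [E]
  m31 ⊆ 1-111,11-11
E = {01-01, 0100-, 01110, 1000-, 1011-, 11100}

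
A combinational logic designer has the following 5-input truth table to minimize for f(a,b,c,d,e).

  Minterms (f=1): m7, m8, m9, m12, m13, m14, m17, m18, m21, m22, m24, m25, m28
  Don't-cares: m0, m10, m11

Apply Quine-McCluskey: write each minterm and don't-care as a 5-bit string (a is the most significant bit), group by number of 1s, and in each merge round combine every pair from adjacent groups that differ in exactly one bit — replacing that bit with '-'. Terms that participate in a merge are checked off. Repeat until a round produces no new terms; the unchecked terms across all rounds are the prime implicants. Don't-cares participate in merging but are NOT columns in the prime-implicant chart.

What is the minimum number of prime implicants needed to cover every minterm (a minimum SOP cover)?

7

size-2^0 implicants → 00000(✓)  00111  01000(✓)  01001(✓)  01010(✓)  01011(✓)  01100(✓)  01101(✓)  01110(✓)  10001(✓)  10010(✓)  10101(✓)  10110(✓)  11000(✓)  11001(✓)  11100(✓)
size-2^1 implicants → -1000(✓)  -1001(✓)  -1100(✓)  0-000  01-00(✓)  01-01(✓)  01-10(✓)  010-0(✓)  010-1(✓)  0100-(✓)  0101-(✓)  011-0(✓)  0110-(✓)  1-001  10-01  10-10  11-00(✓)  1100-(✓)
size-2^2 implicants → -1-00  -100-  01--0  01-0-  010--
Unchecked terms (primes): -1-00, -100-, 0-000, 00111, 01--0, 01-0-, 010--, 1-001, 10-01, 10-10
Minterm coverage:
  m7 ⊆ 00111 [E]
  m8 ⊆ -1-00,-100-,0-000,01--0,01-0-,010--
  m9 ⊆ -100-,01-0-,010--
  m12 ⊆ -1-00,01--0,01-0-
  m13 ⊆ 01-0- [E]
  m14 ⊆ 01--0 [E]
  m17 ⊆ 1-001,10-01
  m18 ⊆ 10-10 [E]
  m21 ⊆ 10-01 [E]
  m22 ⊆ 10-10 [E]
  m24 ⊆ -1-00,-100-
  m25 ⊆ -100-,1-001
  m28 ⊆ -1-00 [E]
E = {-1-00, 00111, 01--0, 01-0-, 10-01, 10-10}
Petrick residual → -100-
Cover = bd'e' + bc'd' + a'b'cde + a'be' + a'bd' + ab'd'e + ab'de'  |cover|=7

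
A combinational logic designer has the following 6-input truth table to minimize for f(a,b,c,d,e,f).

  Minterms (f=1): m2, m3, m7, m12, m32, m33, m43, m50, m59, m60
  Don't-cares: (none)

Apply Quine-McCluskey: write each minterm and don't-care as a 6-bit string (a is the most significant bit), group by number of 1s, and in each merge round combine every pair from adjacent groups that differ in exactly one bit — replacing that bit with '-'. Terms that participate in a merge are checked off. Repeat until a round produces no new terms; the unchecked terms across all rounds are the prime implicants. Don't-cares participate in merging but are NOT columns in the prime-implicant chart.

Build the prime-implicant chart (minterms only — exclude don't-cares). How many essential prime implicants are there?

7

size-2^0 implicants → 000010(✓)  000011(✓)  000111(✓)  001100  100000(✓)  100001(✓)  101011(✓)  110010  111011(✓)  111100
size-2^1 implicants → 000-11  00001-  1-1011  10000-
Unchecked terms (primes): 000-11, 00001-, 001100, 1-1011, 10000-, 110010, 111100
Minterm coverage:
  m2 ⊆ 00001- [E]
  m3 ⊆ 000-11,00001-
  m7 ⊆ 000-11 [E]
  m12 ⊆ 001100 [E]
  m32 ⊆ 10000- [E]
  m33 ⊆ 10000- [E]
  m43 ⊆ 1-1011 [E]
  m50 ⊆ 110010 [E]
  m59 ⊆ 1-1011 [E]
  m60 ⊆ 111100 [E]
E = {000-11, 00001-, 001100, 1-1011, 10000-, 110010, 111100}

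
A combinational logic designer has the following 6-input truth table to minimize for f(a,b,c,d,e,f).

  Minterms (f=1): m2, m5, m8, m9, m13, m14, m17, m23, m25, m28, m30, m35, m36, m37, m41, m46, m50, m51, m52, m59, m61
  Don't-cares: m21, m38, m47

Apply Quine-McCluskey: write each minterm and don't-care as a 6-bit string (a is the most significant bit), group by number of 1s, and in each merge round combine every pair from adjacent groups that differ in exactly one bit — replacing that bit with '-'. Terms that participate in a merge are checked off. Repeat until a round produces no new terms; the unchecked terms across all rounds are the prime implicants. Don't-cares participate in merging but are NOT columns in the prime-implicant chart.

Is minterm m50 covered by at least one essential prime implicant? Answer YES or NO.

size-2^0 implicants → 000010  000101(✓)  001000(✓)  001001(✓)  001101(✓)  001110(✓)  010001(✓)  010101(✓)  010111(✓)  011001(✓)  011100(✓)  011110(✓)  100011(✓)  100100(✓)  100101(✓)  100110(✓)  101001(✓)  101110(✓)  101111(✓)  110010(✓)  110011(✓)  110100(✓)  111011(✓)  111101
size-2^1 implicants → -00101  -01001  -01110  0-0101  0-1001  0-1110  00-101  001-01  00100-  01-001  010-01  0101-1  0111-0  1-0011  1-0100  10-110  1001-0  10010-  10111-  11-011  11001-
Unchecked terms (primes): -00101, -01001, -01110, 0-0101, 0-1001, 0-1110, 00-101, 000010, 001-01, 00100-, 01-001, 010-01, 0101-1, 0111-0, 1-0011, 1-0100, 10-110, 1001-0, 10010-, 10111-, 11-011, 11001-, 111101
Minterm coverage:
  m2 ⊆ 000010 [E]
  m5 ⊆ -00101,0-0101,00-101
  m8 ⊆ 00100- [E]
  m9 ⊆ -01001,0-1001,001-01,00100-
  m13 ⊆ 00-101,001-01
  m14 ⊆ -01110,0-1110
  m17 ⊆ 01-001,010-01
  m23 ⊆ 0101-1 [E]
  m25 ⊆ 0-1001,01-001
  m28 ⊆ 0111-0 [E]
  m30 ⊆ 0-1110,0111-0
  m35 ⊆ 1-0011 [E]
  m36 ⊆ 1-0100,1001-0,10010-
  m37 ⊆ -00101,10010-
  m41 ⊆ -01001 [E]
  m46 ⊆ -01110,10-110,10111-
  m50 ⊆ 11001- [E]
  m51 ⊆ 1-0011,11-011,11001-
  m52 ⊆ 1-0100 [E]
  m59 ⊆ 11-011 [E]
  m61 ⊆ 111101 [E]
E = {-01001, 000010, 00100-, 0101-1, 0111-0, 1-0011, 1-0100, 11-011, 11001-, 111101}

YES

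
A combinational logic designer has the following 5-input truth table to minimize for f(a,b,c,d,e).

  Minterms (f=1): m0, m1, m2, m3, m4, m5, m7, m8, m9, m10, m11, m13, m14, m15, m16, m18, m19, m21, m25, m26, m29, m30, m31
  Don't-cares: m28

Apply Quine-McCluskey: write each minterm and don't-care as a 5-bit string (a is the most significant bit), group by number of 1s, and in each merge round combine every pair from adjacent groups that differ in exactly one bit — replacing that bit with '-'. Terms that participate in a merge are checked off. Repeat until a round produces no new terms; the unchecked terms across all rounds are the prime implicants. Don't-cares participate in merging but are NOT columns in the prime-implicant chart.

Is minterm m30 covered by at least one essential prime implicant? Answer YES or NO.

NO

size-2^0 implicants → 00000(✓)  00001(✓)  00010(✓)  00011(✓)  00100(✓)  00101(✓)  00111(✓)  01000(✓)  01001(✓)  01010(✓)  01011(✓)  01101(✓)  01110(✓)  01111(✓)  10000(✓)  10010(✓)  10011(✓)  10101(✓)  11001(✓)  11010(✓)  11100(✓)  11101(✓)  11110(✓)  11111(✓)
size-2^1 implicants → -0000(✓)  -0010(✓)  -0011(✓)  -0101(✓)  -1001(✓)  -1010(✓)  -1101(✓)  -1110(✓)  -1111(✓)  0-000(✓)  0-001(✓)  0-010(✓)  0-011(✓)  0-101(✓)  0-111(✓)  00-00(✓)  00-01(✓)  00-11(✓)  000-0(✓)  000-1(✓)  0000-(✓)  0001-(✓)  001-1(✓)  0010-(✓)  01-01(✓)  01-10(✓)  01-11(✓)  010-0(✓)  010-1(✓)  0100-(✓)  0101-(✓)  011-1(✓)  0111-(✓)  1-010(✓)  1-101(✓)  100-0(✓)  1001-(✓)  11-01(✓)  11-10(✓)  111-0(✓)  111-1(✓)  1110-(✓)  1111-(✓)
size-2^2 implicants → --010  --101  -00-0  -001-  -1-01  -1-10  -11-1  -111-  0--01(✓)  0--11(✓)  0-0-0(✓)  0-0-1(✓)  0-00-(✓)  0-01-(✓)  0-1-1(✓)  00--1(✓)  00-0-  000--(✓)  01--1(✓)  01-1-  010--(✓)  111--
size-2^3 implicants → 0---1  0-0--
Unchecked terms (primes): --010, --101, -00-0, -001-, -1-01, -1-10, -11-1, -111-, 0---1, 0-0--, 00-0-, 01-1-, 111--
Minterm coverage:
  m0 ⊆ -00-0,0-0--,00-0-
  m1 ⊆ 0---1,0-0--,00-0-
  m2 ⊆ --010,-00-0,-001-,0-0--
  m3 ⊆ -001-,0---1,0-0--
  m4 ⊆ 00-0- [E]
  m5 ⊆ --101,0---1,00-0-
  m7 ⊆ 0---1 [E]
  m8 ⊆ 0-0-- [E]
  m9 ⊆ -1-01,0---1,0-0--
  m10 ⊆ --010,-1-10,0-0--,01-1-
  m11 ⊆ 0---1,0-0--,01-1-
  m13 ⊆ --101,-1-01,-11-1,0---1
  m14 ⊆ -1-10,-111-,01-1-
  m15 ⊆ -11-1,-111-,0---1,01-1-
  m16 ⊆ -00-0 [E]
  m18 ⊆ --010,-00-0,-001-
  m19 ⊆ -001- [E]
  m21 ⊆ --101 [E]
  m25 ⊆ -1-01 [E]
  m26 ⊆ --010,-1-10
  m29 ⊆ --101,-1-01,-11-1,111--
  m30 ⊆ -1-10,-111-,111--
  m31 ⊆ -11-1,-111-,111--
E = {--101, -00-0, -001-, -1-01, 0---1, 0-0--, 00-0-}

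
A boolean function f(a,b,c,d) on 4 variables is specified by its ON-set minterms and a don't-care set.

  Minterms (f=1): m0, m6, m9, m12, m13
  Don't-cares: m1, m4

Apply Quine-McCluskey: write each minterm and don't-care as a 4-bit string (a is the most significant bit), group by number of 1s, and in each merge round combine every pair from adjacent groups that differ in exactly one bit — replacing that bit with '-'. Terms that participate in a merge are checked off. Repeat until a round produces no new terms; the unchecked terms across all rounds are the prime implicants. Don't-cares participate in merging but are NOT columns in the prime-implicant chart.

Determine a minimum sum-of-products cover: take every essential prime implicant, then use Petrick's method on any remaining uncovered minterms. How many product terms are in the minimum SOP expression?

4

size-2^0 implicants → 0000(✓)  0001(✓)  0100(✓)  0110(✓)  1001(✓)  1100(✓)  1101(✓)
size-2^1 implicants → -001  -100  0-00  000-  01-0  1-01  110-
Unchecked terms (primes): -001, -100, 0-00, 000-, 01-0, 1-01, 110-
Minterm coverage:
  m0 ⊆ 0-00,000-
  m6 ⊆ 01-0 [E]
  m9 ⊆ -001,1-01
  m12 ⊆ -100,110-
  m13 ⊆ 1-01,110-
E = {01-0}
Petrick residual → -001, 0-00, 110-
Cover = b'c'd + a'c'd' + a'bd' + abc'  |cover|=4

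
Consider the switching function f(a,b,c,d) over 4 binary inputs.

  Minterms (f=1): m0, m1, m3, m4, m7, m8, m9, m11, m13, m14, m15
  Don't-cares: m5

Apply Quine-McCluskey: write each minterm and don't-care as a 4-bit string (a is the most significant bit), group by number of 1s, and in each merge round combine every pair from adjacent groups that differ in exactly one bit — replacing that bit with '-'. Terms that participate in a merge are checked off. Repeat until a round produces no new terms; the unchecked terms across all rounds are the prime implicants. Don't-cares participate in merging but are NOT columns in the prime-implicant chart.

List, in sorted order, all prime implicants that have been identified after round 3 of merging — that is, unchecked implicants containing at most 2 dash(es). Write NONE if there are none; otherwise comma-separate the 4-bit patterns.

-00-, 0-0-, 111-

[col 0] 0000*, 0001*, 0011*, 0100*, 0101*, 0111*, 1000*, 1001*, 1011*, 1101*, 1110*, 1111*
[col 1] -000*, -001*, -011*, -101*, -111*, 0-00*, 0-01*, 0-11*, 00-1*, 000-*, 01-1*, 010-*, 1-01*, 1-11*, 10-1*, 100-*, 11-1*, 111-
[col 2] --01*, --11*, -0-1*, -00-, -1-1*, 0--1*, 0-0-, 1--1*
[col 3] ---1
Prime implicants: ---1, -00-, 0-0-, 111-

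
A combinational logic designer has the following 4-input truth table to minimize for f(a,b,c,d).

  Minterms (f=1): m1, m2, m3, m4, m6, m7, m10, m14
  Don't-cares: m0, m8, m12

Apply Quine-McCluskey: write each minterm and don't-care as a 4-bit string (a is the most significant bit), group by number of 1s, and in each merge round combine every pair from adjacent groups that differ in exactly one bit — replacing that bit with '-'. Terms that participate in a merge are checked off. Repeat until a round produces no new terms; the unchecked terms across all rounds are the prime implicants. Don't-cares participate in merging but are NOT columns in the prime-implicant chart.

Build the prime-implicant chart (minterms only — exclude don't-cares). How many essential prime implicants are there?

[col 0] 0000*, 0001*, 0010*, 0011*, 0100*, 0110*, 0111*, 1000*, 1010*, 1100*, 1110*
[col 1] -000*, -010*, -100*, -110*, 0-00*, 0-10*, 0-11*, 00-0*, 00-1*, 000-*, 001-*, 01-0*, 011-*, 1-00*, 1-10*, 10-0*, 11-0*
[col 2] --00*, --10*, -0-0*, -1-0*, 0--0*, 0-1-, 00--, 1--0*
[col 3] ---0
Prime implicants: ---0, 0-1-, 00--
PI chart (minterm → PIs covering it):
  1 | 00--  (sole → essential)
  2 | ---0,0-1-,00--
  3 | 0-1-,00--
  4 | ---0  (sole → essential)
  6 | ---0,0-1-
  7 | 0-1-  (sole → essential)
  10 | ---0  (sole → essential)
  14 | ---0  (sole → essential)
Essential prime implicants: ---0, 0-1-, 00--

3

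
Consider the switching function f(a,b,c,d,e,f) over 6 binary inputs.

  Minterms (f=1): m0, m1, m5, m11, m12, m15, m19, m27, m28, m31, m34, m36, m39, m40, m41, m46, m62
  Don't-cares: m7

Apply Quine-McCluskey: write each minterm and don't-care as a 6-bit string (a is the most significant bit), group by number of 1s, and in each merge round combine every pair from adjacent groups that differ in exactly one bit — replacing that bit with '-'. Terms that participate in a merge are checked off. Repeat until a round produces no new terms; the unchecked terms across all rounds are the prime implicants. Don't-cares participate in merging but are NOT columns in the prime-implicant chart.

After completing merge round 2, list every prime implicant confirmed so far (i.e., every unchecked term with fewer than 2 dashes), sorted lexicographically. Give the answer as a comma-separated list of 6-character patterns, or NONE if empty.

[col 0] 000000*, 000001*, 000101*, 000111*, 001011*, 001100*, 001111*, 010011*, 011011*, 011100*, 011111*, 100010, 100100, 100111*, 101000*, 101001*, 101110*, 111110*
[col 1] -00111, 0-1011*, 0-1100, 0-1111*, 00-111, 000-01, 00000-, 0001-1, 001-11*, 01-011, 011-11*, 1-1110, 10100-
[col 2] 0-1-11
Prime implicants: -00111, 0-1-11, 0-1100, 00-111, 000-01, 00000-, 0001-1, 01-011, 1-1110, 100010, 100100, 10100-

-00111, 0-1100, 00-111, 000-01, 00000-, 0001-1, 01-011, 1-1110, 100010, 100100, 10100-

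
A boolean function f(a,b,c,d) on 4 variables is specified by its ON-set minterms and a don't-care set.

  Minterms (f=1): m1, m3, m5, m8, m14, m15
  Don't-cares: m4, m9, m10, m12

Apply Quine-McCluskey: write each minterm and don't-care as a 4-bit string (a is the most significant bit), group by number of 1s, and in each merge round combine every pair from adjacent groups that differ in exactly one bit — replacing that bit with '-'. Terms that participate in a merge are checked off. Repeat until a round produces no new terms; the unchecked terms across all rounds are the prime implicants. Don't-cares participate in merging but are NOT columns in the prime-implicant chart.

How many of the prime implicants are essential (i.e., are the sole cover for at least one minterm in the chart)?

[col 0] 0001*, 0011*, 0100*, 0101*, 1000*, 1001*, 1010*, 1100*, 1110*, 1111*
[col 1] -001, -100, 0-01, 00-1, 010-, 1-00*, 1-10*, 10-0*, 100-, 11-0*, 111-
[col 2] 1--0
Prime implicants: -001, -100, 0-01, 00-1, 010-, 1--0, 100-, 111-
PI chart (minterm → PIs covering it):
  1 | -001,0-01,00-1
  3 | 00-1  (sole → essential)
  5 | 0-01,010-
  8 | 1--0,100-
  14 | 1--0,111-
  15 | 111-  (sole → essential)
Essential prime implicants: 00-1, 111-

2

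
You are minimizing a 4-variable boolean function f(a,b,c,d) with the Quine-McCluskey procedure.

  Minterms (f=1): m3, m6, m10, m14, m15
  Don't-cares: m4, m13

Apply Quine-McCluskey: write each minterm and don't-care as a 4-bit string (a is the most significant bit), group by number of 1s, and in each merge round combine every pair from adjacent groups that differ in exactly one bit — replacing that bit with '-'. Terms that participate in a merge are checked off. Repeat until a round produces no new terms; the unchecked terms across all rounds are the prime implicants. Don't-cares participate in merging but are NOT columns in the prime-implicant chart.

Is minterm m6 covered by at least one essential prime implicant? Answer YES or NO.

Round 0: 0011 0100✓ 0110✓ 1010✓ 1101✓ 1110✓ 1111✓
Round 1: -110 01-0 1-10 11-1 111-
PIs = {-110, 0011, 01-0, 1-10, 11-1, 111-}
Coverage chart:
  m3: 0011 ←essential
  m6: -110,01-0
  m10: 1-10 ←essential
  m14: -110,1-10,111-
  m15: 11-1,111-
Essential: 0011, 1-10

NO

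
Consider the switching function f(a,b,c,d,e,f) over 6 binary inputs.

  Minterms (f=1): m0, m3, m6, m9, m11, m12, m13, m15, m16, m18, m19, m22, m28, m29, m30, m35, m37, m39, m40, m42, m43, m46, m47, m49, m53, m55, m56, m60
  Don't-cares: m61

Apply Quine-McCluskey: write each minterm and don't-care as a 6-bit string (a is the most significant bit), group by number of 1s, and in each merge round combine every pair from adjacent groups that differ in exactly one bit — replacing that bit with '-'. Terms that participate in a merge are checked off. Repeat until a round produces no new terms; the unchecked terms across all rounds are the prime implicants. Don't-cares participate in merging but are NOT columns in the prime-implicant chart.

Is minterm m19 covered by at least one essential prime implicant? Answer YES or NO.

size-2^0 implicants → 000000(✓)  000011(✓)  000110(✓)  001001(✓)  001011(✓)  001100(✓)  001101(✓)  001111(✓)  010000(✓)  010010(✓)  010011(✓)  010110(✓)  011100(✓)  011101(✓)  011110(✓)  100011(✓)  100101(✓)  100111(✓)  101000(✓)  101010(✓)  101011(✓)  101110(✓)  101111(✓)  110001(✓)  110101(✓)  110111(✓)  111000(✓)  111100(✓)  111101(✓)
size-2^1 implicants → -00011(✓)  -01011(✓)  -01111(✓)  -11100(✓)  -11101(✓)  0-0000  0-0011  0-0110  0-1100(✓)  0-1101(✓)  00-011(✓)  001-01(✓)  001-11(✓)  0010-1(✓)  0011-1(✓)  00110-(✓)  01-110  010-10  0100-0  01001-  0111-0  01110-(✓)  1-0101(✓)  1-0111(✓)  1-1000  10-011(✓)  10-111(✓)  100-11(✓)  1001-1(✓)  101-10(✓)  101-11(✓)  1010-0  10101-(✓)  10111-(✓)  11-101  110-01  1101-1(✓)  111-00  11110-(✓)
size-2^2 implicants → -0-011  -01-11  -1110-  0-110-  001--1  1-01-1  10--11  101-1-
Unchecked terms (primes): -0-011, -01-11, -1110-, 0-0000, 0-0011, 0-0110, 0-110-, 001--1, 01-110, 010-10, 0100-0, 01001-, 0111-0, 1-01-1, 1-1000, 10--11, 101-1-, 1010-0, 11-101, 110-01, 111-00
Minterm coverage:
  m0 ⊆ 0-0000 [E]
  m3 ⊆ -0-011,0-0011
  m6 ⊆ 0-0110 [E]
  m9 ⊆ 001--1 [E]
  m11 ⊆ -0-011,-01-11,001--1
  m12 ⊆ 0-110- [E]
  m13 ⊆ 0-110-,001--1
  m15 ⊆ -01-11,001--1
  m16 ⊆ 0-0000,0100-0
  m18 ⊆ 010-10,0100-0,01001-
  m19 ⊆ 0-0011,01001-
  m22 ⊆ 0-0110,01-110,010-10
  m28 ⊆ -1110-,0-110-,0111-0
  m29 ⊆ -1110-,0-110-
  m30 ⊆ 01-110,0111-0
  m35 ⊆ -0-011,10--11
  m37 ⊆ 1-01-1 [E]
  m39 ⊆ 1-01-1,10--11
  m40 ⊆ 1-1000,1010-0
  m42 ⊆ 101-1-,1010-0
  m43 ⊆ -0-011,-01-11,10--11,101-1-
  m46 ⊆ 101-1- [E]
  m47 ⊆ -01-11,10--11,101-1-
  m49 ⊆ 110-01 [E]
  m53 ⊆ 1-01-1,11-101,110-01
  m55 ⊆ 1-01-1 [E]
  m56 ⊆ 1-1000,111-00
  m60 ⊆ -1110-,111-00
E = {0-0000, 0-0110, 0-110-, 001--1, 1-01-1, 101-1-, 110-01}

NO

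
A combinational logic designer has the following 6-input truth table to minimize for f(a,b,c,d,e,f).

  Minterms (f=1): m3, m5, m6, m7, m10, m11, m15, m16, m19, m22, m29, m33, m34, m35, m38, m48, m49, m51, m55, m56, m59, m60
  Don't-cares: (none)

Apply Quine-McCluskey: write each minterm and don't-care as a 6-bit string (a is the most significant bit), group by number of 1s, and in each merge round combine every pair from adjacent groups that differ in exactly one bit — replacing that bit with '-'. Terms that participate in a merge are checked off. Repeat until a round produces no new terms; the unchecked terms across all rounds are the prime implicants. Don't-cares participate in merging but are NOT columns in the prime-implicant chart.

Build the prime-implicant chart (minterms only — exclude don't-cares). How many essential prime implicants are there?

11

[col 0] 000011*, 000101*, 000110*, 000111*, 001010*, 001011*, 001111*, 010000*, 010011*, 010110*, 011101, 100001*, 100010*, 100011*, 100110*, 110000*, 110001*, 110011*, 110111*, 111000*, 111011*, 111100*
[col 1] -00011*, -00110, -10000, -10011*, 0-0011*, 0-0110, 00-011*, 00-111*, 000-11*, 0001-1, 00011-, 001-11*, 00101-, 1-0001*, 1-0011*, 100-10, 1000-1*, 10001-, 11-000, 11-011, 110-11, 1100-1*, 11000-, 111-00
[col 2] --0011, 00--11, 1-00-1
Prime implicants: --0011, -00110, -10000, 0-0110, 00--11, 0001-1, 00011-, 00101-, 011101, 1-00-1, 100-10, 10001-, 11-000, 11-011, 110-11, 11000-, 111-00
PI chart (minterm → PIs covering it):
  3 | --0011,00--11
  5 | 0001-1  (sole → essential)
  6 | -00110,0-0110,00011-
  7 | 00--11,0001-1,00011-
  10 | 00101-  (sole → essential)
  11 | 00--11,00101-
  15 | 00--11  (sole → essential)
  16 | -10000  (sole → essential)
  19 | --0011  (sole → essential)
  22 | 0-0110  (sole → essential)
  29 | 011101  (sole → essential)
  33 | 1-00-1  (sole → essential)
  34 | 100-10,10001-
  35 | --0011,1-00-1,10001-
  38 | -00110,100-10
  48 | -10000,11-000,11000-
  49 | 1-00-1,11000-
  51 | --0011,1-00-1,11-011,110-11
  55 | 110-11  (sole → essential)
  56 | 11-000,111-00
  59 | 11-011  (sole → essential)
  60 | 111-00  (sole → essential)
Essential prime implicants: --0011, -10000, 0-0110, 00--11, 0001-1, 00101-, 011101, 1-00-1, 11-011, 110-11, 111-00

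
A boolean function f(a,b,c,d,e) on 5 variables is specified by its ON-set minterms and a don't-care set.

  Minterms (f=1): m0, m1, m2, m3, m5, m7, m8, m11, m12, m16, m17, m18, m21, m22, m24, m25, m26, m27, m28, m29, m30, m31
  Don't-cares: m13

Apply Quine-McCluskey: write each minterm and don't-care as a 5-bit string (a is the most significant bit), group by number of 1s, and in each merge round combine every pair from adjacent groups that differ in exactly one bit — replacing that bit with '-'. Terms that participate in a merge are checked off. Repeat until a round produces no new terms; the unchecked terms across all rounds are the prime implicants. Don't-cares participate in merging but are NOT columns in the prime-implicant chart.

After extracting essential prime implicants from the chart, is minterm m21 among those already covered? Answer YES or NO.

NO

[col 0] 00000*, 00001*, 00010*, 00011*, 00101*, 00111*, 01000*, 01011*, 01100*, 01101*, 10000*, 10001*, 10010*, 10101*, 10110*, 11000*, 11001*, 11010*, 11011*, 11100*, 11101*, 11110*, 11111*
[col 1] -0000*, -0001*, -0010*, -0101*, -1000*, -1011, -1100*, -1101*, 0-000*, 0-011, 0-101*, 00-01*, 00-11*, 000-0*, 000-1*, 0000-*, 0001-*, 001-1*, 01-00*, 0110-*, 1-000*, 1-001*, 1-010*, 1-101*, 1-110*, 10-01*, 10-10*, 100-0*, 1000-*, 11-00*, 11-01*, 11-10*, 11-11*, 110-0*, 110-1*, 1100-*, 1101-*, 111-0*, 111-1*, 1110-*, 1111-*
[col 2] --000, --101, -0-01, -00-0, -000-, -1-00, -110-, 00--1, 000--, 1--01, 1--10, 1-0-0, 1-00-, 11--0*, 11--1*, 11-0-*, 11-1-*, 110--*, 111--*
[col 3] 11---
Prime implicants: --000, --101, -0-01, -00-0, -000-, -1-00, -1011, -110-, 0-011, 00--1, 000--, 1--01, 1--10, 1-0-0, 1-00-, 11---
PI chart (minterm → PIs covering it):
  0 | --000,-00-0,-000-,000--
  1 | -0-01,-000-,00--1,000--
  2 | -00-0,000--
  3 | 0-011,00--1,000--
  5 | --101,-0-01,00--1
  7 | 00--1  (sole → essential)
  8 | --000,-1-00
  11 | -1011,0-011
  12 | -1-00,-110-
  16 | --000,-00-0,-000-,1-0-0,1-00-
  17 | -0-01,-000-,1--01,1-00-
  18 | -00-0,1--10,1-0-0
  21 | --101,-0-01,1--01
  22 | 1--10  (sole → essential)
  24 | --000,-1-00,1-0-0,1-00-,11---
  25 | 1--01,1-00-,11---
  26 | 1--10,1-0-0,11---
  27 | -1011,11---
  28 | -1-00,-110-,11---
  29 | --101,-110-,1--01,11---
  30 | 1--10,11---
  31 | 11---  (sole → essential)
Essential prime implicants: 00--1, 1--10, 11---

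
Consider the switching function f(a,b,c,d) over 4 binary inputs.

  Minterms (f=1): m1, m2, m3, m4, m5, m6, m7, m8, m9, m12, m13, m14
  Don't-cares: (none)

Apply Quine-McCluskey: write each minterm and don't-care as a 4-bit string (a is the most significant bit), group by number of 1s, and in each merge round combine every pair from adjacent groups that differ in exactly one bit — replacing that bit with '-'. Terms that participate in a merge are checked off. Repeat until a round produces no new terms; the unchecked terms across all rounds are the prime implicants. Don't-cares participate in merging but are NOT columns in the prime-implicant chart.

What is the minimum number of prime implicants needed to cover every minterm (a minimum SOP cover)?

Round 0: 0001✓ 0010✓ 0011✓ 0100✓ 0101✓ 0110✓ 0111✓ 1000✓ 1001✓ 1100✓ 1101✓ 1110✓
Round 1: -001✓ -100✓ -101✓ -110✓ 0-01✓ 0-10✓ 0-11✓ 00-1✓ 001-✓ 01-0✓ 01-1✓ 010-✓ 011-✓ 1-00✓ 1-01✓ 100-✓ 11-0✓ 110-✓
Round 2: --01 -1-0 -10- 0--1 0-1- 01-- 1-0-
PIs = {--01, -1-0, -10-, 0--1, 0-1-, 01--, 1-0-}
Coverage chart:
  m1: --01,0--1
  m2: 0-1- ←essential
  m3: 0--1,0-1-
  m4: -1-0,-10-,01--
  m5: --01,-10-,0--1,01--
  m6: -1-0,0-1-,01--
  m7: 0--1,0-1-,01--
  m8: 1-0- ←essential
  m9: --01,1-0-
  m12: -1-0,-10-,1-0-
  m13: --01,-10-,1-0-
  m14: -1-0 ←essential
Essential: -1-0, 0-1-, 1-0-
Petrick residual → --01
Min cover (4 terms): c'd + bd' + a'c + ac'

4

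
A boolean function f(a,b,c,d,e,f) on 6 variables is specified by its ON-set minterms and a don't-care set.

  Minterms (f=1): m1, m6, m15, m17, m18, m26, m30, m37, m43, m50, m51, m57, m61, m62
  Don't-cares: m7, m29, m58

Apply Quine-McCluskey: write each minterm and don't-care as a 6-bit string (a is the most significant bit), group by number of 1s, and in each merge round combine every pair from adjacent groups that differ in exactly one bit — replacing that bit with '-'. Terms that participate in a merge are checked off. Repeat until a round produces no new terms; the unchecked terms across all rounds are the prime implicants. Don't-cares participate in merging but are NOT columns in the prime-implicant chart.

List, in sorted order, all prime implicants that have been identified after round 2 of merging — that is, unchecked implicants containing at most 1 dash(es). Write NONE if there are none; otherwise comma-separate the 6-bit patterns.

[col 0] 000001*, 000110*, 000111*, 001111*, 010001*, 010010*, 011010*, 011101*, 011110*, 100101, 101011, 110010*, 110011*, 111001*, 111010*, 111101*, 111110*
[col 1] -10010*, -11010*, -11101, -11110*, 0-0001, 00-111, 00011-, 01-010*, 011-10*, 11-010*, 11001-, 111-01, 111-10*
[col 2] -1-010, -11-10
Prime implicants: -1-010, -11-10, -11101, 0-0001, 00-111, 00011-, 100101, 101011, 11001-, 111-01

-11101, 0-0001, 00-111, 00011-, 100101, 101011, 11001-, 111-01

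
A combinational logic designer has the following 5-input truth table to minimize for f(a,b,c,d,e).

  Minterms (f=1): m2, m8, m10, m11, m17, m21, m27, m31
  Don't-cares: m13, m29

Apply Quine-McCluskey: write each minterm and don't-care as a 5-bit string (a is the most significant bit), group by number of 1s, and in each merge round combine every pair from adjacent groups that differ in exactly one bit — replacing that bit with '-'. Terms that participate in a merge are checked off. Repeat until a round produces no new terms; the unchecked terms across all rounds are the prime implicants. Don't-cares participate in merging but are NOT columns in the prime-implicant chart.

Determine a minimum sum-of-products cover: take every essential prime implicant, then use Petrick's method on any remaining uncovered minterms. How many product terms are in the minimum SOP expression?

5

size-2^0 implicants → 00010(✓)  01000(✓)  01010(✓)  01011(✓)  01101(✓)  10001(✓)  10101(✓)  11011(✓)  11101(✓)  11111(✓)
size-2^1 implicants → -1011  -1101  0-010  010-0  0101-  1-101  10-01  11-11  111-1
Unchecked terms (primes): -1011, -1101, 0-010, 010-0, 0101-, 1-101, 10-01, 11-11, 111-1
Minterm coverage:
  m2 ⊆ 0-010 [E]
  m8 ⊆ 010-0 [E]
  m10 ⊆ 0-010,010-0,0101-
  m11 ⊆ -1011,0101-
  m17 ⊆ 10-01 [E]
  m21 ⊆ 1-101,10-01
  m27 ⊆ -1011,11-11
  m31 ⊆ 11-11,111-1
E = {0-010, 010-0, 10-01}
Petrick residual → -1011, 11-11
Cover = bc'de + a'c'de' + a'bc'e' + ab'd'e + abde  |cover|=5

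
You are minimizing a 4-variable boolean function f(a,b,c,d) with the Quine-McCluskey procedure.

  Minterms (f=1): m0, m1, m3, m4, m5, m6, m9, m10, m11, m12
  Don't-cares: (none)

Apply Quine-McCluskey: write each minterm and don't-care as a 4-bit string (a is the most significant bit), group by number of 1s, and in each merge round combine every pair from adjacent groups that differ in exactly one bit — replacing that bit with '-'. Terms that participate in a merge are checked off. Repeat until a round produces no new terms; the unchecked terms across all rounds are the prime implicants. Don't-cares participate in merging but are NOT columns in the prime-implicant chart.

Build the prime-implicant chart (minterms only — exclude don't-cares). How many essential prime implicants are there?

5

size-2^0 implicants → 0000(✓)  0001(✓)  0011(✓)  0100(✓)  0101(✓)  0110(✓)  1001(✓)  1010(✓)  1011(✓)  1100(✓)
size-2^1 implicants → -001(✓)  -011(✓)  -100  0-00(✓)  0-01(✓)  00-1(✓)  000-(✓)  01-0  010-(✓)  10-1(✓)  101-
size-2^2 implicants → -0-1  0-0-
Unchecked terms (primes): -0-1, -100, 0-0-, 01-0, 101-
Minterm coverage:
  m0 ⊆ 0-0- [E]
  m1 ⊆ -0-1,0-0-
  m3 ⊆ -0-1 [E]
  m4 ⊆ -100,0-0-,01-0
  m5 ⊆ 0-0- [E]
  m6 ⊆ 01-0 [E]
  m9 ⊆ -0-1 [E]
  m10 ⊆ 101- [E]
  m11 ⊆ -0-1,101-
  m12 ⊆ -100 [E]
E = {-0-1, -100, 0-0-, 01-0, 101-}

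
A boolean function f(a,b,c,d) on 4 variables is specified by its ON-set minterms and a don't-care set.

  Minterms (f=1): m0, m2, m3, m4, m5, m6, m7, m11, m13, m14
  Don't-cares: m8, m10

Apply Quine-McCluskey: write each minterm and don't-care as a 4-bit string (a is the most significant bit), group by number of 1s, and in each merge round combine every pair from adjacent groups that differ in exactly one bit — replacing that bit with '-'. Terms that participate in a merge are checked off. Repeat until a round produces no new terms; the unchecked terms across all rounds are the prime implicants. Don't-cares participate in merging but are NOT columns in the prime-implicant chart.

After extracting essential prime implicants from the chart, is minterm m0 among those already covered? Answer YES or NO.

size-2^0 implicants → 0000(✓)  0010(✓)  0011(✓)  0100(✓)  0101(✓)  0110(✓)  0111(✓)  1000(✓)  1010(✓)  1011(✓)  1101(✓)  1110(✓)
size-2^1 implicants → -000(✓)  -010(✓)  -011(✓)  -101  -110(✓)  0-00(✓)  0-10(✓)  0-11(✓)  00-0(✓)  001-(✓)  01-0(✓)  01-1(✓)  010-(✓)  011-(✓)  1-10(✓)  10-0(✓)  101-(✓)
size-2^2 implicants → --10  -0-0  -01-  0--0  0-1-  01--
Unchecked terms (primes): --10, -0-0, -01-, -101, 0--0, 0-1-, 01--
Minterm coverage:
  m0 ⊆ -0-0,0--0
  m2 ⊆ --10,-0-0,-01-,0--0,0-1-
  m3 ⊆ -01-,0-1-
  m4 ⊆ 0--0,01--
  m5 ⊆ -101,01--
  m6 ⊆ --10,0--0,0-1-,01--
  m7 ⊆ 0-1-,01--
  m11 ⊆ -01- [E]
  m13 ⊆ -101 [E]
  m14 ⊆ --10 [E]
E = {--10, -01-, -101}

NO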